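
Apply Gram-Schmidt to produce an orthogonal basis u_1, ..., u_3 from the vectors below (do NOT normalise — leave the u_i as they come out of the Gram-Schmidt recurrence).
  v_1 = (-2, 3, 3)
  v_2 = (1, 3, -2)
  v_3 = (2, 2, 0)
Orthogonal basis:
  u_1 = (-2, 3, 3)
  u_2 = (12/11, 63/22, -47/22)
  u_3 = (480/307, 32/307, 288/307)

Apply the Gram-Schmidt recurrence
  u_1 = v_1
  u_i = v_i − Σ_{j<i} ((v_i · u_j) / (u_j · u_j)) · u_j.

Step by step this gives:
  u_1 = (-2, 3, 3)
  u_2 = (12/11, 63/22, -47/22)
  u_3 = (480/307, 32/307, 288/307)

Orthogonality check:
  u_2 · u_1 = 0 (should be 0)
  u_3 · u_1 = 0 (should be 0)
  u_3 · u_2 = 0 (should be 0)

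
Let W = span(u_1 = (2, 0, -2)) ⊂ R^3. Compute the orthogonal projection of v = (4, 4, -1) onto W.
proj_W(v) = (5/2, 0, -5/2)

Set up U = [u_1 | ... | u_1] ∈ R^(3×1). The projector onto W = col(U) is P = U (U^T U)^(-1) U^T.
Compute U^T U =
  [8],
and U^T v = (10).
Solve U^T U · c = U^T v for the coefficients: c = (5/4). The projection is proj_W(v) = U c.
Check: (v - proj_W(v)) · u_1 = 0  (should be 0).
Result: proj_W(v) = (5/2, 0, -5/2).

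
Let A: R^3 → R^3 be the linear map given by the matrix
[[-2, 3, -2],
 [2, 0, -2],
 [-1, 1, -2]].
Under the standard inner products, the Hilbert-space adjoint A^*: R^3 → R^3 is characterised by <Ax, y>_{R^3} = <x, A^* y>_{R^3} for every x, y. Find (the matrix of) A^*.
A^* = A^T =
[[-2, 2, -1],
 [3, 0, 1],
 [-2, -2, -2]]

For real matrices with standard dot products, the defining identity <Ax, y> = <x, A^* y> gives (Ax)^T y = x^T (A^*) y, i.e. x^T A^T y = x^T (A^*) y. Since this holds for all x, y, we must have A^* = A^T. Therefore
A^* =
[[-2, 2, -1],
 [3, 0, 1],
 [-2, -2, -2]].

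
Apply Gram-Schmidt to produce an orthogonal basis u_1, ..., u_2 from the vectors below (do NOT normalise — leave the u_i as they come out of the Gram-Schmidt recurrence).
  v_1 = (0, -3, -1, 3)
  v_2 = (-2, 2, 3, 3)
Orthogonal basis:
  u_1 = (0, -3, -1, 3)
  u_2 = (-2, 2, 3, 3)

Apply the Gram-Schmidt recurrence
  u_1 = v_1
  u_i = v_i − Σ_{j<i} ((v_i · u_j) / (u_j · u_j)) · u_j.

Step by step this gives:
  u_1 = (0, -3, -1, 3)
  u_2 = (-2, 2, 3, 3)

Orthogonality check:
  u_2 · u_1 = 0 (should be 0)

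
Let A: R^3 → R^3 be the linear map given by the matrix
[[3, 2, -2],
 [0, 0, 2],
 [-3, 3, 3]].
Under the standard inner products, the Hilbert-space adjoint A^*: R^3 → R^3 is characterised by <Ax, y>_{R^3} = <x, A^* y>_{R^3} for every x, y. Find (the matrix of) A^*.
A^* = A^T =
[[3, 0, -3],
 [2, 0, 3],
 [-2, 2, 3]]

For real matrices with standard dot products, the defining identity <Ax, y> = <x, A^* y> gives (Ax)^T y = x^T (A^*) y, i.e. x^T A^T y = x^T (A^*) y. Since this holds for all x, y, we must have A^* = A^T. Therefore
A^* =
[[3, 0, -3],
 [2, 0, 3],
 [-2, 2, 3]].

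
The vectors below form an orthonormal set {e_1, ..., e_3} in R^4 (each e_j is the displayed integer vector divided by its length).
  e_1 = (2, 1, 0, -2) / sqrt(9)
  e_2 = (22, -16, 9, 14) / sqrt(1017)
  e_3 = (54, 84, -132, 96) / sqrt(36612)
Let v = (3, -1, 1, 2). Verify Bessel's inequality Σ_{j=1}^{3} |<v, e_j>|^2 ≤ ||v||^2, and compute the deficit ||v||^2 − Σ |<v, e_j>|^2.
Σ |<v, e_j>|^2 = 131/9; ||v||^2 = 15; deficit = 4/9

Write each e_j = u_j / sqrt(<u_j, u_j>) where u_j is the displayed integer vector. Then <v, e_j> = <v, u_j> / sqrt(<u_j, u_j>), so |<v, e_j>|^2 = <v, u_j>^2 / <u_j, u_j>.
Coefficients: <v, e_1> = 1/sqrt(9), <v, e_2> = 119/sqrt(1017), <v, e_3> = 138/sqrt(36612).
Square and sum: Σ |<v, e_j>|^2 = 131/9.
Compute ||v||^2 = v·v = 15.
Deficit = 15 − 131/9 = 4/9 ≥ 0, confirming Bessel's inequality. (The deficit equals ||v − Σ <v,e_j> e_j||^2, the squared distance from v to span{e_j}.)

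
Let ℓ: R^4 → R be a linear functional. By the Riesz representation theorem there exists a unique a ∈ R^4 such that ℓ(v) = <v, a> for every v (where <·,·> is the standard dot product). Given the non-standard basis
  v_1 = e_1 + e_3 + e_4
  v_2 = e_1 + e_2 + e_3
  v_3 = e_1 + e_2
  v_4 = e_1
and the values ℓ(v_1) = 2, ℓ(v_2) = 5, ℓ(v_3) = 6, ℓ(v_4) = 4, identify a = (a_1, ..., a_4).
a = (4, 2, -1, -1)

Write a = (a_1, ..., a_4) in the standard basis. For each basis vector v_i, ℓ(v_i) = <v_i, a> is a linear equation in the a_j's. Collect the n equations into a matrix system V a = ℓ, where row i of V is v_i (expressed in the standard basis). Since V is invertible (lower-triangular with 1s on the diagonal, up to permutation), solve by back-substitution:
  V =
[[1, 0, 1, 1],
 [1, 1, 1, 0],
 [1, 1, 0, 0],
 [1, 0, 0, 0]]
  V a = (2, 5, 6, 4)
Solving gives a = (4, 2, -1, -1).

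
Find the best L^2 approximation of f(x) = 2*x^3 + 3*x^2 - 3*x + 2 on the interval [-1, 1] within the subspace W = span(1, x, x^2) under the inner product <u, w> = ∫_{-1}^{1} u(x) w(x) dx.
g(x) = 3*x^2 - 9*x/5 + 2

The best approximation g ∈ W is the orthogonal projection of f onto W. Writing g = a_0 + a_1 x + a_2 x^2, the coefficients solve the normal equations G · a = b where
  G_{ij} = <φ_i, φ_j> and b_i = <f, φ_i>, with φ_0 = 1, φ_1 = x, φ_2 = x^2.
G =
  [2, 0, 2/3]
  [0, 2/3, 0]
  [2/3, 0, 2/5],
b = (6, -6/5, 38/15).
Solving gives a_0 = 2, a_1 = -9/5, a_2 = 3, so
  g(x) = 3*x^2 - 9*x/5 + 2.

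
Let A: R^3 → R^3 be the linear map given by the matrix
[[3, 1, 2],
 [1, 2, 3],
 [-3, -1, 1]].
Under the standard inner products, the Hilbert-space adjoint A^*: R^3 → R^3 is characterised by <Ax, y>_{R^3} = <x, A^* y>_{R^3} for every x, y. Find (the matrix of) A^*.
A^* = A^T =
[[3, 1, -3],
 [1, 2, -1],
 [2, 3, 1]]

For real matrices with standard dot products, the defining identity <Ax, y> = <x, A^* y> gives (Ax)^T y = x^T (A^*) y, i.e. x^T A^T y = x^T (A^*) y. Since this holds for all x, y, we must have A^* = A^T. Therefore
A^* =
[[3, 1, -3],
 [1, 2, -1],
 [2, 3, 1]].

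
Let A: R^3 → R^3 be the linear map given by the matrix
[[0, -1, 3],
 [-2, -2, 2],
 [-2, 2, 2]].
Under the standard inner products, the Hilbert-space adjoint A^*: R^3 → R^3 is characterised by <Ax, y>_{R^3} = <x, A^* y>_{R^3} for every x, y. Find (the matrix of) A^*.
A^* = A^T =
[[0, -2, -2],
 [-1, -2, 2],
 [3, 2, 2]]

For real matrices with standard dot products, the defining identity <Ax, y> = <x, A^* y> gives (Ax)^T y = x^T (A^*) y, i.e. x^T A^T y = x^T (A^*) y. Since this holds for all x, y, we must have A^* = A^T. Therefore
A^* =
[[0, -2, -2],
 [-1, -2, 2],
 [3, 2, 2]].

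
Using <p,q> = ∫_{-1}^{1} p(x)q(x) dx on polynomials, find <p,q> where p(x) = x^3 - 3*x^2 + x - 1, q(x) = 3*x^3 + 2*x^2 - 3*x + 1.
<p,q> = -932/105

Expand the product: p(x)·q(x) = 3*x^6 - 7*x^5 - 6*x^4 + 9*x^3 - 8*x^2 + 4*x - 1.
∫_{-1}^{1} of each monomial x^k gives [2/(k+1) if k even, 0 if k odd]. Integrating term-by-term (or equivalently evaluating the antiderivative F(x) = 3*x^7/7 - 7*x^6/6 - 6*x^5/5 + 9*x^4/4 - 8*x^3/3 + 2*x^2 - x at the endpoints):
  F(1) − F(−1) = -569/420 − (1053/140) = -932/105.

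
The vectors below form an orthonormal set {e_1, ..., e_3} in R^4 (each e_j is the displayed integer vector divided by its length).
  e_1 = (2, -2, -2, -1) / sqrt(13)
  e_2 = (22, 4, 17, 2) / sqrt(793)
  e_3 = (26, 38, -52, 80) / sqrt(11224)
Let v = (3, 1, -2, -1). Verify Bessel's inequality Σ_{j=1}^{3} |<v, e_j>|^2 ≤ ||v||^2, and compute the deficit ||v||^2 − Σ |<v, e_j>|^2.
Σ |<v, e_j>|^2 = 217/23; ||v||^2 = 15; deficit = 128/23

Write each e_j = u_j / sqrt(<u_j, u_j>) where u_j is the displayed integer vector. Then <v, e_j> = <v, u_j> / sqrt(<u_j, u_j>), so |<v, e_j>|^2 = <v, u_j>^2 / <u_j, u_j>.
Coefficients: <v, e_1> = 9/sqrt(13), <v, e_2> = 34/sqrt(793), <v, e_3> = 140/sqrt(11224).
Square and sum: Σ |<v, e_j>|^2 = 217/23.
Compute ||v||^2 = v·v = 15.
Deficit = 15 − 217/23 = 128/23 ≥ 0, confirming Bessel's inequality. (The deficit equals ||v − Σ <v,e_j> e_j||^2, the squared distance from v to span{e_j}.)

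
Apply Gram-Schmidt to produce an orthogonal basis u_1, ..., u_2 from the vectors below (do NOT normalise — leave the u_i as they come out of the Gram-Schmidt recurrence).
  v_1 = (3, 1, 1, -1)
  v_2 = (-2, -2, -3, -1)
Orthogonal basis:
  u_1 = (3, 1, 1, -1)
  u_2 = (1/2, -7/6, -13/6, -11/6)

Apply the Gram-Schmidt recurrence
  u_1 = v_1
  u_i = v_i − Σ_{j<i} ((v_i · u_j) / (u_j · u_j)) · u_j.

Step by step this gives:
  u_1 = (3, 1, 1, -1)
  u_2 = (1/2, -7/6, -13/6, -11/6)

Orthogonality check:
  u_2 · u_1 = 0 (should be 0)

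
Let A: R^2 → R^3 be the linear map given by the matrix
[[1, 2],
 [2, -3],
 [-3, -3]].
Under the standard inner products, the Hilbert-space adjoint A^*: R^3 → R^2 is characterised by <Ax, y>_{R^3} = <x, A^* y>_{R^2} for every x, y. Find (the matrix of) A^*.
A^* = A^T =
[[1, 2, -3],
 [2, -3, -3]]

For real matrices with standard dot products, the defining identity <Ax, y> = <x, A^* y> gives (Ax)^T y = x^T (A^*) y, i.e. x^T A^T y = x^T (A^*) y. Since this holds for all x, y, we must have A^* = A^T. Therefore
A^* =
[[1, 2, -3],
 [2, -3, -3]].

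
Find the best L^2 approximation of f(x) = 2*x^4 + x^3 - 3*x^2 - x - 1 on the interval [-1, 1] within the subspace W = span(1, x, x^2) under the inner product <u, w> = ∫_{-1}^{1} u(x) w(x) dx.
g(x) = -9*x^2/7 - 2*x/5 - 41/35

The best approximation g ∈ W is the orthogonal projection of f onto W. Writing g = a_0 + a_1 x + a_2 x^2, the coefficients solve the normal equations G · a = b where
  G_{ij} = <φ_i, φ_j> and b_i = <f, φ_i>, with φ_0 = 1, φ_1 = x, φ_2 = x^2.
G =
  [2, 0, 2/3]
  [0, 2/3, 0]
  [2/3, 0, 2/5],
b = (-16/5, -4/15, -136/105).
Solving gives a_0 = -41/35, a_1 = -2/5, a_2 = -9/7, so
  g(x) = -9*x^2/7 - 2*x/5 - 41/35.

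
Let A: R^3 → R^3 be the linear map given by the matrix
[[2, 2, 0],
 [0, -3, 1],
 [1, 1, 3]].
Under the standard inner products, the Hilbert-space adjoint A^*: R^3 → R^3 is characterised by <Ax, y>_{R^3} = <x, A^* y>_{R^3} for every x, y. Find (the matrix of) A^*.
A^* = A^T =
[[2, 0, 1],
 [2, -3, 1],
 [0, 1, 3]]

For real matrices with standard dot products, the defining identity <Ax, y> = <x, A^* y> gives (Ax)^T y = x^T (A^*) y, i.e. x^T A^T y = x^T (A^*) y. Since this holds for all x, y, we must have A^* = A^T. Therefore
A^* =
[[2, 0, 1],
 [2, -3, 1],
 [0, 1, 3]].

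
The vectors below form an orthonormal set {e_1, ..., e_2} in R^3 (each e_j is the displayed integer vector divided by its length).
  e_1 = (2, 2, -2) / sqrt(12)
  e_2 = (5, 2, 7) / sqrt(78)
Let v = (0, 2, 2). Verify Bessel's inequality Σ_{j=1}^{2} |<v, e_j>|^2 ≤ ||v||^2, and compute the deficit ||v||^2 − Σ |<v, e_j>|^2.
Σ |<v, e_j>|^2 = 54/13; ||v||^2 = 8; deficit = 50/13

Write each e_j = u_j / sqrt(<u_j, u_j>) where u_j is the displayed integer vector. Then <v, e_j> = <v, u_j> / sqrt(<u_j, u_j>), so |<v, e_j>|^2 = <v, u_j>^2 / <u_j, u_j>.
Coefficients: <v, e_1> = 0/sqrt(12), <v, e_2> = 18/sqrt(78).
Square and sum: Σ |<v, e_j>|^2 = 54/13.
Compute ||v||^2 = v·v = 8.
Deficit = 8 − 54/13 = 50/13 ≥ 0, confirming Bessel's inequality. (The deficit equals ||v − Σ <v,e_j> e_j||^2, the squared distance from v to span{e_j}.)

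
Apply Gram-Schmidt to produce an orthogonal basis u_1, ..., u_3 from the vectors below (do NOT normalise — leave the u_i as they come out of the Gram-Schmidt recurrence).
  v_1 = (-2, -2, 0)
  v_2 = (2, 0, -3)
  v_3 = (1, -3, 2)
Orthogonal basis:
  u_1 = (-2, -2, 0)
  u_2 = (1, -1, -3)
  u_3 = (24/11, -24/11, 16/11)

Apply the Gram-Schmidt recurrence
  u_1 = v_1
  u_i = v_i − Σ_{j<i} ((v_i · u_j) / (u_j · u_j)) · u_j.

Step by step this gives:
  u_1 = (-2, -2, 0)
  u_2 = (1, -1, -3)
  u_3 = (24/11, -24/11, 16/11)

Orthogonality check:
  u_2 · u_1 = 0 (should be 0)
  u_3 · u_1 = 0 (should be 0)
  u_3 · u_2 = 0 (should be 0)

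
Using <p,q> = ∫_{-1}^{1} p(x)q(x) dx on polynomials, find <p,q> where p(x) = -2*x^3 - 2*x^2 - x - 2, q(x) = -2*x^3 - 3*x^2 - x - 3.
<p,q> = 542/21

Expand the product: p(x)·q(x) = 4*x^6 + 10*x^5 + 10*x^4 + 15*x^3 + 13*x^2 + 5*x + 6.
∫_{-1}^{1} of each monomial x^k gives [2/(k+1) if k even, 0 if k odd]. Integrating term-by-term (or equivalently evaluating the antiderivative F(x) = 4*x^7/7 + 5*x^6/3 + 2*x^5 + 15*x^4/4 + 13*x^3/3 + 5*x^2/2 + 6*x at the endpoints):
  F(1) − F(−1) = 583/28 − (-419/84) = 542/21.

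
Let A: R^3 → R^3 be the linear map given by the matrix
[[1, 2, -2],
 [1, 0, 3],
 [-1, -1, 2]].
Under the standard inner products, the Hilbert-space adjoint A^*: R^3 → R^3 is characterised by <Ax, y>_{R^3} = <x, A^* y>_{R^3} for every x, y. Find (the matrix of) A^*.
A^* = A^T =
[[1, 1, -1],
 [2, 0, -1],
 [-2, 3, 2]]

For real matrices with standard dot products, the defining identity <Ax, y> = <x, A^* y> gives (Ax)^T y = x^T (A^*) y, i.e. x^T A^T y = x^T (A^*) y. Since this holds for all x, y, we must have A^* = A^T. Therefore
A^* =
[[1, 1, -1],
 [2, 0, -1],
 [-2, 3, 2]].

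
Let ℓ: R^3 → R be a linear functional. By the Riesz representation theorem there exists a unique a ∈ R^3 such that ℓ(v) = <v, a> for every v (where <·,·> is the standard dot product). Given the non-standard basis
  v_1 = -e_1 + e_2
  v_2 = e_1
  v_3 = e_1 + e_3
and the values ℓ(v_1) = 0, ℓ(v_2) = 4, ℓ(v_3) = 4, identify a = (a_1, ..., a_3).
a = (4, 4, 0)

Write a = (a_1, ..., a_3) in the standard basis. For each basis vector v_i, ℓ(v_i) = <v_i, a> is a linear equation in the a_j's. Collect the n equations into a matrix system V a = ℓ, where row i of V is v_i (expressed in the standard basis). Since V is invertible (lower-triangular with 1s on the diagonal, up to permutation), solve by back-substitution:
  V =
[[-1, 1, 0],
 [1, 0, 0],
 [1, 0, 1]]
  V a = (0, 4, 4)
Solving gives a = (4, 4, 0).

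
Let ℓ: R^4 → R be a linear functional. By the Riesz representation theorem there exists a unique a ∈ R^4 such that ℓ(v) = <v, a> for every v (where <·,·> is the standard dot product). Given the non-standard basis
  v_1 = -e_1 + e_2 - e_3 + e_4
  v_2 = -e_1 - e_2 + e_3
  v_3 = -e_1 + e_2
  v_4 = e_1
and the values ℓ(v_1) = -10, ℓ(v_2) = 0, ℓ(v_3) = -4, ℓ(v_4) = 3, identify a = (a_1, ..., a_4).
a = (3, -1, 2, -4)

Write a = (a_1, ..., a_4) in the standard basis. For each basis vector v_i, ℓ(v_i) = <v_i, a> is a linear equation in the a_j's. Collect the n equations into a matrix system V a = ℓ, where row i of V is v_i (expressed in the standard basis). Since V is invertible (lower-triangular with 1s on the diagonal, up to permutation), solve by back-substitution:
  V =
[[-1, 1, -1, 1],
 [-1, -1, 1, 0],
 [-1, 1, 0, 0],
 [1, 0, 0, 0]]
  V a = (-10, 0, -4, 3)
Solving gives a = (3, -1, 2, -4).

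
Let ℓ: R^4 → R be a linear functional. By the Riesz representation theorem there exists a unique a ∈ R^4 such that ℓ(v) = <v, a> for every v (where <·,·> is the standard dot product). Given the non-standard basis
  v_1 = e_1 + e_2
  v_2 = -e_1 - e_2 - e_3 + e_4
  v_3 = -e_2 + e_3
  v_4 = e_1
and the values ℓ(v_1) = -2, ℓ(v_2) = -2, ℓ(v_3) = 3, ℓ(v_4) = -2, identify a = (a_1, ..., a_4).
a = (-2, 0, 3, -1)

Write a = (a_1, ..., a_4) in the standard basis. For each basis vector v_i, ℓ(v_i) = <v_i, a> is a linear equation in the a_j's. Collect the n equations into a matrix system V a = ℓ, where row i of V is v_i (expressed in the standard basis). Since V is invertible (lower-triangular with 1s on the diagonal, up to permutation), solve by back-substitution:
  V =
[[1, 1, 0, 0],
 [-1, -1, -1, 1],
 [0, -1, 1, 0],
 [1, 0, 0, 0]]
  V a = (-2, -2, 3, -2)
Solving gives a = (-2, 0, 3, -1).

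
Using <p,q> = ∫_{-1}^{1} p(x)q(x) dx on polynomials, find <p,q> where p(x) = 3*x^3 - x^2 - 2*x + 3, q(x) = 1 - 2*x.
<p,q> = 28/5

Expand the product: p(x)·q(x) = -6*x^4 + 5*x^3 + 3*x^2 - 8*x + 3.
∫_{-1}^{1} of each monomial x^k gives [2/(k+1) if k even, 0 if k odd]. Integrating term-by-term (or equivalently evaluating the antiderivative F(x) = -6*x^5/5 + 5*x^4/4 + x^3 - 4*x^2 + 3*x at the endpoints):
  F(1) − F(−1) = 1/20 − (-111/20) = 28/5.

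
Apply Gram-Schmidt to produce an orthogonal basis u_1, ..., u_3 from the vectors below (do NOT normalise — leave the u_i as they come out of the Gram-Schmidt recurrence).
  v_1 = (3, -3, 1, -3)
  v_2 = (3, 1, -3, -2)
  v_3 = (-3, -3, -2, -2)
Orthogonal basis:
  u_1 = (3, -3, 1, -3)
  u_2 = (57/28, 55/28, -93/28, -29/28)
  u_3 = (-1743/563, -1267/563, -1512/563, -980/563)

Apply the Gram-Schmidt recurrence
  u_1 = v_1
  u_i = v_i − Σ_{j<i} ((v_i · u_j) / (u_j · u_j)) · u_j.

Step by step this gives:
  u_1 = (3, -3, 1, -3)
  u_2 = (57/28, 55/28, -93/28, -29/28)
  u_3 = (-1743/563, -1267/563, -1512/563, -980/563)

Orthogonality check:
  u_2 · u_1 = 0 (should be 0)
  u_3 · u_1 = 0 (should be 0)
  u_3 · u_2 = 0 (should be 0)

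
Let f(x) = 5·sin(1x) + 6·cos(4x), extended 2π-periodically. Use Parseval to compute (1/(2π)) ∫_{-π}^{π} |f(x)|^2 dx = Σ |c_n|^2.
Σ |c_n|^2 = 61/2

Expand |f|^2 and use orthogonality of {sin(nx), cos(mx)} on [-π, π]:
  ∫_{-π}^{π} sin(nx)^2 dx = π, ∫ cos(mx)^2 dx = π, and cross terms integrate to 0.
So ∫_{-π}^{π} f(x)^2 dx = 5^2 · π + 6^2 · π = (25 + 36)π.
Divide by 2π: (25 + 36)/2 = 61/2.
By Parseval, this equals Σ |c_n|^2.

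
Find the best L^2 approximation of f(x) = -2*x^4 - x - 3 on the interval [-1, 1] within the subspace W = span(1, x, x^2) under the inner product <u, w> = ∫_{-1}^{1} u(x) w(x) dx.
g(x) = -12*x^2/7 - x - 99/35

The best approximation g ∈ W is the orthogonal projection of f onto W. Writing g = a_0 + a_1 x + a_2 x^2, the coefficients solve the normal equations G · a = b where
  G_{ij} = <φ_i, φ_j> and b_i = <f, φ_i>, with φ_0 = 1, φ_1 = x, φ_2 = x^2.
G =
  [2, 0, 2/3]
  [0, 2/3, 0]
  [2/3, 0, 2/5],
b = (-34/5, -2/3, -18/7).
Solving gives a_0 = -99/35, a_1 = -1, a_2 = -12/7, so
  g(x) = -12*x^2/7 - x - 99/35.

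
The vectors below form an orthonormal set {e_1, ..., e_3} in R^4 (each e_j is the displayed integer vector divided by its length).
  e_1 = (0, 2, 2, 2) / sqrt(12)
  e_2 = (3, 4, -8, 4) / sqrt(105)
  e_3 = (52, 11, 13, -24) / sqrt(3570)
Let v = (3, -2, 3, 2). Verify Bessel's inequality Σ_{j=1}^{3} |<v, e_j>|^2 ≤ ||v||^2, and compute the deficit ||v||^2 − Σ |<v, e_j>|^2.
Σ |<v, e_j>|^2 = 971/102; ||v||^2 = 26; deficit = 1681/102

Write each e_j = u_j / sqrt(<u_j, u_j>) where u_j is the displayed integer vector. Then <v, e_j> = <v, u_j> / sqrt(<u_j, u_j>), so |<v, e_j>|^2 = <v, u_j>^2 / <u_j, u_j>.
Coefficients: <v, e_1> = 6/sqrt(12), <v, e_2> = -15/sqrt(105), <v, e_3> = 125/sqrt(3570).
Square and sum: Σ |<v, e_j>|^2 = 971/102.
Compute ||v||^2 = v·v = 26.
Deficit = 26 − 971/102 = 1681/102 ≥ 0, confirming Bessel's inequality. (The deficit equals ||v − Σ <v,e_j> e_j||^2, the squared distance from v to span{e_j}.)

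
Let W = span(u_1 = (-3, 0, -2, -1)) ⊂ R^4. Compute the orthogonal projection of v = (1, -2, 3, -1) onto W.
proj_W(v) = (12/7, 0, 8/7, 4/7)

Set up U = [u_1 | ... | u_1] ∈ R^(4×1). The projector onto W = col(U) is P = U (U^T U)^(-1) U^T.
Compute U^T U =
  [14],
and U^T v = (-8).
Solve U^T U · c = U^T v for the coefficients: c = (-4/7). The projection is proj_W(v) = U c.
Check: (v - proj_W(v)) · u_1 = 0  (should be 0).
Result: proj_W(v) = (12/7, 0, 8/7, 4/7).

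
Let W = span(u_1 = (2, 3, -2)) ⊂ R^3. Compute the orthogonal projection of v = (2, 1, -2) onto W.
proj_W(v) = (22/17, 33/17, -22/17)

Set up U = [u_1 | ... | u_1] ∈ R^(3×1). The projector onto W = col(U) is P = U (U^T U)^(-1) U^T.
Compute U^T U =
  [17],
and U^T v = (11).
Solve U^T U · c = U^T v for the coefficients: c = (11/17). The projection is proj_W(v) = U c.
Check: (v - proj_W(v)) · u_1 = 0  (should be 0).
Result: proj_W(v) = (22/17, 33/17, -22/17).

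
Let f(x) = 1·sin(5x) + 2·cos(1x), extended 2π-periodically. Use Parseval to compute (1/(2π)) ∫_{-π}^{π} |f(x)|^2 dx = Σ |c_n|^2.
Σ |c_n|^2 = 5/2

Expand |f|^2 and use orthogonality of {sin(nx), cos(mx)} on [-π, π]:
  ∫_{-π}^{π} sin(nx)^2 dx = π, ∫ cos(mx)^2 dx = π, and cross terms integrate to 0.
So ∫_{-π}^{π} f(x)^2 dx = 1^2 · π + 2^2 · π = (1 + 4)π.
Divide by 2π: (1 + 4)/2 = 5/2.
By Parseval, this equals Σ |c_n|^2.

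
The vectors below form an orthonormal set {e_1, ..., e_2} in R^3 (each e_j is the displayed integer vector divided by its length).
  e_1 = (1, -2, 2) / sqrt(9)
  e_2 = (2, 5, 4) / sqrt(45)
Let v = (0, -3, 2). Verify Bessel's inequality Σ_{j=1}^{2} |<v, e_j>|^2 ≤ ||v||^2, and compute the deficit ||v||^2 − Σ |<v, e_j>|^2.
Σ |<v, e_j>|^2 = 61/5; ||v||^2 = 13; deficit = 4/5

Write each e_j = u_j / sqrt(<u_j, u_j>) where u_j is the displayed integer vector. Then <v, e_j> = <v, u_j> / sqrt(<u_j, u_j>), so |<v, e_j>|^2 = <v, u_j>^2 / <u_j, u_j>.
Coefficients: <v, e_1> = 10/sqrt(9), <v, e_2> = -7/sqrt(45).
Square and sum: Σ |<v, e_j>|^2 = 61/5.
Compute ||v||^2 = v·v = 13.
Deficit = 13 − 61/5 = 4/5 ≥ 0, confirming Bessel's inequality. (The deficit equals ||v − Σ <v,e_j> e_j||^2, the squared distance from v to span{e_j}.)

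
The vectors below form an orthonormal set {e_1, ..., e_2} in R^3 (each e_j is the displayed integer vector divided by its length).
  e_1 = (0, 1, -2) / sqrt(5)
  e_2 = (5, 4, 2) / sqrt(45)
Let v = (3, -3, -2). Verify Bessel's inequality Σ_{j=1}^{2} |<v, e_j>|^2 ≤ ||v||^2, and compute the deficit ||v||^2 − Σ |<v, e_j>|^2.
Σ |<v, e_j>|^2 = 2/9; ||v||^2 = 22; deficit = 196/9

Write each e_j = u_j / sqrt(<u_j, u_j>) where u_j is the displayed integer vector. Then <v, e_j> = <v, u_j> / sqrt(<u_j, u_j>), so |<v, e_j>|^2 = <v, u_j>^2 / <u_j, u_j>.
Coefficients: <v, e_1> = 1/sqrt(5), <v, e_2> = -1/sqrt(45).
Square and sum: Σ |<v, e_j>|^2 = 2/9.
Compute ||v||^2 = v·v = 22.
Deficit = 22 − 2/9 = 196/9 ≥ 0, confirming Bessel's inequality. (The deficit equals ||v − Σ <v,e_j> e_j||^2, the squared distance from v to span{e_j}.)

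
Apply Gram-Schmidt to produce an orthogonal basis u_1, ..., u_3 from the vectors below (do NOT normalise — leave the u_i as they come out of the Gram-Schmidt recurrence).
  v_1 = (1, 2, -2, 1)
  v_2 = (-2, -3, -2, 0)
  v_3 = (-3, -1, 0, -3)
Orthogonal basis:
  u_1 = (1, 2, -2, 1)
  u_2 = (-8/5, -11/5, -14/5, 2/5)
  u_3 = (-123/77, 10/7, -6/11, -181/77)

Apply the Gram-Schmidt recurrence
  u_1 = v_1
  u_i = v_i − Σ_{j<i} ((v_i · u_j) / (u_j · u_j)) · u_j.

Step by step this gives:
  u_1 = (1, 2, -2, 1)
  u_2 = (-8/5, -11/5, -14/5, 2/5)
  u_3 = (-123/77, 10/7, -6/11, -181/77)

Orthogonality check:
  u_2 · u_1 = 0 (should be 0)
  u_3 · u_1 = 0 (should be 0)
  u_3 · u_2 = 0 (should be 0)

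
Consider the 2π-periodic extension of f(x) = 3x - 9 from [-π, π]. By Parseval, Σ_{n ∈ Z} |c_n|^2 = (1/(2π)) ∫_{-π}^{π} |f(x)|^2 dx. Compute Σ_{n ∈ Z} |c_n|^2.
Σ |c_n|^2 = 3π^2 + 81

Expand and integrate term by term over [-π, π]:
  ∫ (3x)^2 dx = 9·(2π^3/3); ∫ 2·3·(-9)·x dx = 0 (odd integrand); ∫ (-9)^2 dx = 81·2π.
So (1/(2π)) ∫_{-π}^{π} (3x - 9)^2 dx = 9π^2/3 + 81 = 3π^2 + 81.
Parseval ⇒ Σ |c_n|^2 = 3π^2 + 81.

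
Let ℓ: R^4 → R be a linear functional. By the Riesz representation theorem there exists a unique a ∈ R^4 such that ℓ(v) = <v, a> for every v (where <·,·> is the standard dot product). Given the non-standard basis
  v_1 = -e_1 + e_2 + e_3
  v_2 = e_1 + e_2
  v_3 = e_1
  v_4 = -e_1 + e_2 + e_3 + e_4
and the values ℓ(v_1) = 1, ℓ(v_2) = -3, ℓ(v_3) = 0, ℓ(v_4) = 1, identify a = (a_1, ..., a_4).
a = (0, -3, 4, 0)

Write a = (a_1, ..., a_4) in the standard basis. For each basis vector v_i, ℓ(v_i) = <v_i, a> is a linear equation in the a_j's. Collect the n equations into a matrix system V a = ℓ, where row i of V is v_i (expressed in the standard basis). Since V is invertible (lower-triangular with 1s on the diagonal, up to permutation), solve by back-substitution:
  V =
[[-1, 1, 1, 0],
 [1, 1, 0, 0],
 [1, 0, 0, 0],
 [-1, 1, 1, 1]]
  V a = (1, -3, 0, 1)
Solving gives a = (0, -3, 4, 0).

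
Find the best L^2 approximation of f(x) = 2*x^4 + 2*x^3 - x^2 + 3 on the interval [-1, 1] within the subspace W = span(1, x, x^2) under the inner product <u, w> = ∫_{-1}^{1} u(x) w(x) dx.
g(x) = 5*x^2/7 + 6*x/5 + 99/35

The best approximation g ∈ W is the orthogonal projection of f onto W. Writing g = a_0 + a_1 x + a_2 x^2, the coefficients solve the normal equations G · a = b where
  G_{ij} = <φ_i, φ_j> and b_i = <f, φ_i>, with φ_0 = 1, φ_1 = x, φ_2 = x^2.
G =
  [2, 0, 2/3]
  [0, 2/3, 0]
  [2/3, 0, 2/5],
b = (92/15, 4/5, 76/35).
Solving gives a_0 = 99/35, a_1 = 6/5, a_2 = 5/7, so
  g(x) = 5*x^2/7 + 6*x/5 + 99/35.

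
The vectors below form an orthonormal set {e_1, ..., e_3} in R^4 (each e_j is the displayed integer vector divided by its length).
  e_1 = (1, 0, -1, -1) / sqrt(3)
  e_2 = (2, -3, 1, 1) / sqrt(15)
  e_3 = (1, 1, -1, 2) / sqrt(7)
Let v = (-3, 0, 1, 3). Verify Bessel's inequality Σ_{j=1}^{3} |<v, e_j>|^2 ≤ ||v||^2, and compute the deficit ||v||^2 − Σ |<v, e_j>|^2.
Σ |<v, e_j>|^2 = 601/35; ||v||^2 = 19; deficit = 64/35

Write each e_j = u_j / sqrt(<u_j, u_j>) where u_j is the displayed integer vector. Then <v, e_j> = <v, u_j> / sqrt(<u_j, u_j>), so |<v, e_j>|^2 = <v, u_j>^2 / <u_j, u_j>.
Coefficients: <v, e_1> = -7/sqrt(3), <v, e_2> = -2/sqrt(15), <v, e_3> = 2/sqrt(7).
Square and sum: Σ |<v, e_j>|^2 = 601/35.
Compute ||v||^2 = v·v = 19.
Deficit = 19 − 601/35 = 64/35 ≥ 0, confirming Bessel's inequality. (The deficit equals ||v − Σ <v,e_j> e_j||^2, the squared distance from v to span{e_j}.)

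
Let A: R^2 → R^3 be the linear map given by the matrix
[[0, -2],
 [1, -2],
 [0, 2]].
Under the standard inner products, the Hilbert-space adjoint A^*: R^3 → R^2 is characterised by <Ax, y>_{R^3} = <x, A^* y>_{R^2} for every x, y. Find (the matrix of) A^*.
A^* = A^T =
[[0, 1, 0],
 [-2, -2, 2]]

For real matrices with standard dot products, the defining identity <Ax, y> = <x, A^* y> gives (Ax)^T y = x^T (A^*) y, i.e. x^T A^T y = x^T (A^*) y. Since this holds for all x, y, we must have A^* = A^T. Therefore
A^* =
[[0, 1, 0],
 [-2, -2, 2]].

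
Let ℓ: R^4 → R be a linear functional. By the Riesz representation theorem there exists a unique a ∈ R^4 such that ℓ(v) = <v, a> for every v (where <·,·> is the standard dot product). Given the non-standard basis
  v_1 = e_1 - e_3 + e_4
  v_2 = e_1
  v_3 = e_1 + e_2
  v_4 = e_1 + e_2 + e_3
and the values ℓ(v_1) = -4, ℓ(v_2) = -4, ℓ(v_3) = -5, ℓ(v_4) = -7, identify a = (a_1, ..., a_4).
a = (-4, -1, -2, -2)

Write a = (a_1, ..., a_4) in the standard basis. For each basis vector v_i, ℓ(v_i) = <v_i, a> is a linear equation in the a_j's. Collect the n equations into a matrix system V a = ℓ, where row i of V is v_i (expressed in the standard basis). Since V is invertible (lower-triangular with 1s on the diagonal, up to permutation), solve by back-substitution:
  V =
[[1, 0, -1, 1],
 [1, 0, 0, 0],
 [1, 1, 0, 0],
 [1, 1, 1, 0]]
  V a = (-4, -4, -5, -7)
Solving gives a = (-4, -1, -2, -2).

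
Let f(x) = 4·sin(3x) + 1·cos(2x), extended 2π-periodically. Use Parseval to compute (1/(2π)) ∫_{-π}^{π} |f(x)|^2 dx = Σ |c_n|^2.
Σ |c_n|^2 = 17/2

Expand |f|^2 and use orthogonality of {sin(nx), cos(mx)} on [-π, π]:
  ∫_{-π}^{π} sin(nx)^2 dx = π, ∫ cos(mx)^2 dx = π, and cross terms integrate to 0.
So ∫_{-π}^{π} f(x)^2 dx = 4^2 · π + 1^2 · π = (16 + 1)π.
Divide by 2π: (16 + 1)/2 = 17/2.
By Parseval, this equals Σ |c_n|^2.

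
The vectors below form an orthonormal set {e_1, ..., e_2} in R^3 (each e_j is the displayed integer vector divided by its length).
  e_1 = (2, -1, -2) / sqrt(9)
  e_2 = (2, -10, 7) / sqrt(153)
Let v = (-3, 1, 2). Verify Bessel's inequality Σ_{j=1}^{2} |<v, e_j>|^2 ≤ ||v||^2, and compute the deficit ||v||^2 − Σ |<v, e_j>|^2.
Σ |<v, e_j>|^2 = 229/17; ||v||^2 = 14; deficit = 9/17

Write each e_j = u_j / sqrt(<u_j, u_j>) where u_j is the displayed integer vector. Then <v, e_j> = <v, u_j> / sqrt(<u_j, u_j>), so |<v, e_j>|^2 = <v, u_j>^2 / <u_j, u_j>.
Coefficients: <v, e_1> = -11/sqrt(9), <v, e_2> = -2/sqrt(153).
Square and sum: Σ |<v, e_j>|^2 = 229/17.
Compute ||v||^2 = v·v = 14.
Deficit = 14 − 229/17 = 9/17 ≥ 0, confirming Bessel's inequality. (The deficit equals ||v − Σ <v,e_j> e_j||^2, the squared distance from v to span{e_j}.)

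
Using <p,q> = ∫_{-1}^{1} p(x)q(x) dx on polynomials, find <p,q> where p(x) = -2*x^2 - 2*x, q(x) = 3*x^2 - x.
<p,q> = -16/15

Expand the product: p(x)·q(x) = -6*x^4 - 4*x^3 + 2*x^2.
∫_{-1}^{1} of each monomial x^k gives [2/(k+1) if k even, 0 if k odd]. Integrating term-by-term (or equivalently evaluating the antiderivative F(x) = -6*x^5/5 - x^4 + 2*x^3/3 at the endpoints):
  F(1) − F(−1) = -23/15 − (-7/15) = -16/15.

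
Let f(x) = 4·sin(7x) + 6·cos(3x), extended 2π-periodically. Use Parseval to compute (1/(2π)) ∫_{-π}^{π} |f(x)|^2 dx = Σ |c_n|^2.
Σ |c_n|^2 = 26

Expand |f|^2 and use orthogonality of {sin(nx), cos(mx)} on [-π, π]:
  ∫_{-π}^{π} sin(nx)^2 dx = π, ∫ cos(mx)^2 dx = π, and cross terms integrate to 0.
So ∫_{-π}^{π} f(x)^2 dx = 4^2 · π + 6^2 · π = (16 + 36)π.
Divide by 2π: (16 + 36)/2 = 26.
By Parseval, this equals Σ |c_n|^2.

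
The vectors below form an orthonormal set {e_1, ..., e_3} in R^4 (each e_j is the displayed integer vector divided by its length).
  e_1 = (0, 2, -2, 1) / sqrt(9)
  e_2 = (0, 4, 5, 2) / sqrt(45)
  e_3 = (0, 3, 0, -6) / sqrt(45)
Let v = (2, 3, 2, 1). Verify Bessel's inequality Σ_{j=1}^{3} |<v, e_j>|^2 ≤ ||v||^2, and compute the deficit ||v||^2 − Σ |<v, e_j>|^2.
Σ |<v, e_j>|^2 = 14; ||v||^2 = 18; deficit = 4

Write each e_j = u_j / sqrt(<u_j, u_j>) where u_j is the displayed integer vector. Then <v, e_j> = <v, u_j> / sqrt(<u_j, u_j>), so |<v, e_j>|^2 = <v, u_j>^2 / <u_j, u_j>.
Coefficients: <v, e_1> = 3/sqrt(9), <v, e_2> = 24/sqrt(45), <v, e_3> = 3/sqrt(45).
Square and sum: Σ |<v, e_j>|^2 = 14.
Compute ||v||^2 = v·v = 18.
Deficit = 18 − 14 = 4 ≥ 0, confirming Bessel's inequality. (The deficit equals ||v − Σ <v,e_j> e_j||^2, the squared distance from v to span{e_j}.)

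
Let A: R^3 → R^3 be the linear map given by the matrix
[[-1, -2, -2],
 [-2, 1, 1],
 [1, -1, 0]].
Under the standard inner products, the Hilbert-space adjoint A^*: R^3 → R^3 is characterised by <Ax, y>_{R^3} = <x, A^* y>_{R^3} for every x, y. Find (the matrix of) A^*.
A^* = A^T =
[[-1, -2, 1],
 [-2, 1, -1],
 [-2, 1, 0]]

For real matrices with standard dot products, the defining identity <Ax, y> = <x, A^* y> gives (Ax)^T y = x^T (A^*) y, i.e. x^T A^T y = x^T (A^*) y. Since this holds for all x, y, we must have A^* = A^T. Therefore
A^* =
[[-1, -2, 1],
 [-2, 1, -1],
 [-2, 1, 0]].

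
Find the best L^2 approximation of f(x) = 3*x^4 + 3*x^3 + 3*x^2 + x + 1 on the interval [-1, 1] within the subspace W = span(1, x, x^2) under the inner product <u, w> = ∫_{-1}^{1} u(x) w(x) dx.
g(x) = 39*x^2/7 + 14*x/5 + 26/35

The best approximation g ∈ W is the orthogonal projection of f onto W. Writing g = a_0 + a_1 x + a_2 x^2, the coefficients solve the normal equations G · a = b where
  G_{ij} = <φ_i, φ_j> and b_i = <f, φ_i>, with φ_0 = 1, φ_1 = x, φ_2 = x^2.
G =
  [2, 0, 2/3]
  [0, 2/3, 0]
  [2/3, 0, 2/5],
b = (26/5, 28/15, 286/105).
Solving gives a_0 = 26/35, a_1 = 14/5, a_2 = 39/7, so
  g(x) = 39*x^2/7 + 14*x/5 + 26/35.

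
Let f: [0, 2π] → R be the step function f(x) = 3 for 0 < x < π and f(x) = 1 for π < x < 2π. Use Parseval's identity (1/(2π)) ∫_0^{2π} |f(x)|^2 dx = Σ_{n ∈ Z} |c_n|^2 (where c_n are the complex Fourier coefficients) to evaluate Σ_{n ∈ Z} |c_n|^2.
Σ |c_n|^2 = 5

Parseval equates the L^2 energy of f (normalised by 1/(2π)) with the ℓ^2 sum of its Fourier coefficients: (1/(2π)) ∫_0^{2π} |f|^2 = Σ |c_n|^2.
Compute the left side: (1/(2π)) [∫_0^π 3^2 dx + ∫_π^{2π} 1^2 dx] = (1/(2π)) · (9π + 1π) = (9 + 1)/2 = 5.
So Σ_{n ∈ Z} |c_n|^2 = 5.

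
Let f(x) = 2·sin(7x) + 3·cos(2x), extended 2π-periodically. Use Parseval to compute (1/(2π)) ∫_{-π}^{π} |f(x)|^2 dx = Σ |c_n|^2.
Σ |c_n|^2 = 13/2

Expand |f|^2 and use orthogonality of {sin(nx), cos(mx)} on [-π, π]:
  ∫_{-π}^{π} sin(nx)^2 dx = π, ∫ cos(mx)^2 dx = π, and cross terms integrate to 0.
So ∫_{-π}^{π} f(x)^2 dx = 2^2 · π + 3^2 · π = (4 + 9)π.
Divide by 2π: (4 + 9)/2 = 13/2.
By Parseval, this equals Σ |c_n|^2.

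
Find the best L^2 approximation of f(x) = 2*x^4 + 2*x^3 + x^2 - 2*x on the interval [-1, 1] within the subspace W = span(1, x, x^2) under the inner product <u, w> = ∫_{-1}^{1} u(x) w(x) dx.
g(x) = 19*x^2/7 - 4*x/5 - 6/35

The best approximation g ∈ W is the orthogonal projection of f onto W. Writing g = a_0 + a_1 x + a_2 x^2, the coefficients solve the normal equations G · a = b where
  G_{ij} = <φ_i, φ_j> and b_i = <f, φ_i>, with φ_0 = 1, φ_1 = x, φ_2 = x^2.
G =
  [2, 0, 2/3]
  [0, 2/3, 0]
  [2/3, 0, 2/5],
b = (22/15, -8/15, 34/35).
Solving gives a_0 = -6/35, a_1 = -4/5, a_2 = 19/7, so
  g(x) = 19*x^2/7 - 4*x/5 - 6/35.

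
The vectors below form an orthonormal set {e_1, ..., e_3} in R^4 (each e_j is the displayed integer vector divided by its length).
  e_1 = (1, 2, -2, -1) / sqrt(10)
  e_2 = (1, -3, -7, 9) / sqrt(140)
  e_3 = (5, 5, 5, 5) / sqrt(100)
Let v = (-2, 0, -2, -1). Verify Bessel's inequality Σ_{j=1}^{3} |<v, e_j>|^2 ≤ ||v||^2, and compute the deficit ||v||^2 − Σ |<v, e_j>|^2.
Σ |<v, e_j>|^2 = 101/14; ||v||^2 = 9; deficit = 25/14

Write each e_j = u_j / sqrt(<u_j, u_j>) where u_j is the displayed integer vector. Then <v, e_j> = <v, u_j> / sqrt(<u_j, u_j>), so |<v, e_j>|^2 = <v, u_j>^2 / <u_j, u_j>.
Coefficients: <v, e_1> = 3/sqrt(10), <v, e_2> = 3/sqrt(140), <v, e_3> = -25/sqrt(100).
Square and sum: Σ |<v, e_j>|^2 = 101/14.
Compute ||v||^2 = v·v = 9.
Deficit = 9 − 101/14 = 25/14 ≥ 0, confirming Bessel's inequality. (The deficit equals ||v − Σ <v,e_j> e_j||^2, the squared distance from v to span{e_j}.)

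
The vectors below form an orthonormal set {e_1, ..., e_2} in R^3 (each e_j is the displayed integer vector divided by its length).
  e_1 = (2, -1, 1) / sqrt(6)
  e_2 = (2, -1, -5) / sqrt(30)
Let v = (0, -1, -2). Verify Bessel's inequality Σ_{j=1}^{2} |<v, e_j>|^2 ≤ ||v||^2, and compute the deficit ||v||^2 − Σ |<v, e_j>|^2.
Σ |<v, e_j>|^2 = 21/5; ||v||^2 = 5; deficit = 4/5

Write each e_j = u_j / sqrt(<u_j, u_j>) where u_j is the displayed integer vector. Then <v, e_j> = <v, u_j> / sqrt(<u_j, u_j>), so |<v, e_j>|^2 = <v, u_j>^2 / <u_j, u_j>.
Coefficients: <v, e_1> = -1/sqrt(6), <v, e_2> = 11/sqrt(30).
Square and sum: Σ |<v, e_j>|^2 = 21/5.
Compute ||v||^2 = v·v = 5.
Deficit = 5 − 21/5 = 4/5 ≥ 0, confirming Bessel's inequality. (The deficit equals ||v − Σ <v,e_j> e_j||^2, the squared distance from v to span{e_j}.)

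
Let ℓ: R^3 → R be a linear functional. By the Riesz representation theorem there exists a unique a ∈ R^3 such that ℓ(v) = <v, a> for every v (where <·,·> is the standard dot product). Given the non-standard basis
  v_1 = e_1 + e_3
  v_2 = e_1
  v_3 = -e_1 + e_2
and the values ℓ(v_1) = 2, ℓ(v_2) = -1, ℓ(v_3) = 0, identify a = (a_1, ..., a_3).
a = (-1, -1, 3)

Write a = (a_1, ..., a_3) in the standard basis. For each basis vector v_i, ℓ(v_i) = <v_i, a> is a linear equation in the a_j's. Collect the n equations into a matrix system V a = ℓ, where row i of V is v_i (expressed in the standard basis). Since V is invertible (lower-triangular with 1s on the diagonal, up to permutation), solve by back-substitution:
  V =
[[1, 0, 1],
 [1, 0, 0],
 [-1, 1, 0]]
  V a = (2, -1, 0)
Solving gives a = (-1, -1, 3).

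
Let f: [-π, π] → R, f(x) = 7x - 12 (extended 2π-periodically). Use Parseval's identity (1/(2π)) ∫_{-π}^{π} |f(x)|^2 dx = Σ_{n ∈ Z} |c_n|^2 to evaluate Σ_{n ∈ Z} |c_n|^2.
Σ |c_n|^2 = 49π^2/3 + 144

Expand and integrate term by term over [-π, π]:
  ∫ (7x)^2 dx = 49·(2π^3/3); ∫ 2·7·(-12)·x dx = 0 (odd integrand); ∫ (-12)^2 dx = 144·2π.
So (1/(2π)) ∫_{-π}^{π} (7x - 12)^2 dx = 49π^2/3 + 144 = 49π^2/3 + 144.
Parseval ⇒ Σ |c_n|^2 = 49π^2/3 + 144.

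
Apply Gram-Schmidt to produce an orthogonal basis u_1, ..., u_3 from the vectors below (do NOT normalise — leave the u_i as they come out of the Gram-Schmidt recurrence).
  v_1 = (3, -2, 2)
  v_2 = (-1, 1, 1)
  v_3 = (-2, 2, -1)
Orthogonal basis:
  u_1 = (3, -2, 2)
  u_2 = (-8/17, 11/17, 23/17)
  u_3 = (2/7, 5/14, -1/14)

Apply the Gram-Schmidt recurrence
  u_1 = v_1
  u_i = v_i − Σ_{j<i} ((v_i · u_j) / (u_j · u_j)) · u_j.

Step by step this gives:
  u_1 = (3, -2, 2)
  u_2 = (-8/17, 11/17, 23/17)
  u_3 = (2/7, 5/14, -1/14)

Orthogonality check:
  u_2 · u_1 = 0 (should be 0)
  u_3 · u_1 = 0 (should be 0)
  u_3 · u_2 = 0 (should be 0)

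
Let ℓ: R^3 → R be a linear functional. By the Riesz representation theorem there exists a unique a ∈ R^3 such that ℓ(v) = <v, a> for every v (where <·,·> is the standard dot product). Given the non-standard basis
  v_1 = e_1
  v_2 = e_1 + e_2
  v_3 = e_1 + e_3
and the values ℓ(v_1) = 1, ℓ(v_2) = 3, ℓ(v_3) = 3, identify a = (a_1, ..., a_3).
a = (1, 2, 2)

Write a = (a_1, ..., a_3) in the standard basis. For each basis vector v_i, ℓ(v_i) = <v_i, a> is a linear equation in the a_j's. Collect the n equations into a matrix system V a = ℓ, where row i of V is v_i (expressed in the standard basis). Since V is invertible (lower-triangular with 1s on the diagonal, up to permutation), solve by back-substitution:
  V =
[[1, 0, 0],
 [1, 1, 0],
 [1, 0, 1]]
  V a = (1, 3, 3)
Solving gives a = (1, 2, 2).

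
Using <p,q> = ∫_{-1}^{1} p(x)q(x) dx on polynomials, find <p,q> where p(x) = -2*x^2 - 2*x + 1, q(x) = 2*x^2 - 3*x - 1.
<p,q> = 46/15

Expand the product: p(x)·q(x) = -4*x^4 + 2*x^3 + 10*x^2 - x - 1.
∫_{-1}^{1} of each monomial x^k gives [2/(k+1) if k even, 0 if k odd]. Integrating term-by-term (or equivalently evaluating the antiderivative F(x) = -4*x^5/5 + x^4/2 + 10*x^3/3 - x^2/2 - x at the endpoints):
  F(1) − F(−1) = 23/15 − (-23/15) = 46/15.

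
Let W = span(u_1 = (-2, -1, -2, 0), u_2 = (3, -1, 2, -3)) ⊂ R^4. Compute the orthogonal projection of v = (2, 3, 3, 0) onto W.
proj_W(v) = (164/63, 127/63, 26/9, 6/7)

Set up U = [u_1 | ... | u_2] ∈ R^(4×2). The projector onto W = col(U) is P = U (U^T U)^(-1) U^T.
Compute U^T U =
  [9, -9]
  [-9, 23],
and U^T v = (-13, 9).
Solve U^T U · c = U^T v for the coefficients: c = (-109/63, -2/7). The projection is proj_W(v) = U c.
Check: (v - proj_W(v)) · u_1 = 0  (should be 0).
Check: (v - proj_W(v)) · u_2 = 0  (should be 0).
Result: proj_W(v) = (164/63, 127/63, 26/9, 6/7).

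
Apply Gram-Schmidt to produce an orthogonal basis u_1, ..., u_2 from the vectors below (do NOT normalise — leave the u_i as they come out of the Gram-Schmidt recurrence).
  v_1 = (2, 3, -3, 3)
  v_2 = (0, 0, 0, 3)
Orthogonal basis:
  u_1 = (2, 3, -3, 3)
  u_2 = (-18/31, -27/31, 27/31, 66/31)

Apply the Gram-Schmidt recurrence
  u_1 = v_1
  u_i = v_i − Σ_{j<i} ((v_i · u_j) / (u_j · u_j)) · u_j.

Step by step this gives:
  u_1 = (2, 3, -3, 3)
  u_2 = (-18/31, -27/31, 27/31, 66/31)

Orthogonality check:
  u_2 · u_1 = 0 (should be 0)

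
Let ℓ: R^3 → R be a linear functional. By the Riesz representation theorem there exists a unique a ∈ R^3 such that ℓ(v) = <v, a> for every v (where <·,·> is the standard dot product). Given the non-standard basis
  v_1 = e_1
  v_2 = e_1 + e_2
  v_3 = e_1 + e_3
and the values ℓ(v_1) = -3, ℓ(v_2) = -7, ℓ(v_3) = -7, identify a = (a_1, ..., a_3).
a = (-3, -4, -4)

Write a = (a_1, ..., a_3) in the standard basis. For each basis vector v_i, ℓ(v_i) = <v_i, a> is a linear equation in the a_j's. Collect the n equations into a matrix system V a = ℓ, where row i of V is v_i (expressed in the standard basis). Since V is invertible (lower-triangular with 1s on the diagonal, up to permutation), solve by back-substitution:
  V =
[[1, 0, 0],
 [1, 1, 0],
 [1, 0, 1]]
  V a = (-3, -7, -7)
Solving gives a = (-3, -4, -4).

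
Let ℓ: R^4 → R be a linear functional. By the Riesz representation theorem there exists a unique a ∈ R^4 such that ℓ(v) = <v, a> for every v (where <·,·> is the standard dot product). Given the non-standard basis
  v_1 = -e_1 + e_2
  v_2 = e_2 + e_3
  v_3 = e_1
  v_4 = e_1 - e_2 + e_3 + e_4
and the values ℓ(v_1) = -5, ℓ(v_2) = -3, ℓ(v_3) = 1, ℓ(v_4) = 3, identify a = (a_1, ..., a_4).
a = (1, -4, 1, -3)

Write a = (a_1, ..., a_4) in the standard basis. For each basis vector v_i, ℓ(v_i) = <v_i, a> is a linear equation in the a_j's. Collect the n equations into a matrix system V a = ℓ, where row i of V is v_i (expressed in the standard basis). Since V is invertible (lower-triangular with 1s on the diagonal, up to permutation), solve by back-substitution:
  V =
[[-1, 1, 0, 0],
 [0, 1, 1, 0],
 [1, 0, 0, 0],
 [1, -1, 1, 1]]
  V a = (-5, -3, 1, 3)
Solving gives a = (1, -4, 1, -3).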